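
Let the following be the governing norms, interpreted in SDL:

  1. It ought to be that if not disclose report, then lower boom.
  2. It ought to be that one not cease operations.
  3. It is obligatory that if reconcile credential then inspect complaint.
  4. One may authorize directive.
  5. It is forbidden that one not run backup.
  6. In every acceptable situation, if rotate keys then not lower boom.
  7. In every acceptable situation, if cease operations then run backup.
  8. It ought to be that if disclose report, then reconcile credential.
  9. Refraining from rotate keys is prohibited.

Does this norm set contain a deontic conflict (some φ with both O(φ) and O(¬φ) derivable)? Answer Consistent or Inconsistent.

Premise 7 is O(cease_operations → run_backup); even if O(run_backup) held, inferring O(cease_operations) would be affirming the consequent — invalid.
So O(cease_operations) is not derivable, and the apparent clash with O(¬cease_operations) does not arise.
A world satisfying every obligation exists (e.g. authorize_directive=false, cease_operations=false, disclose_report=true, inspect_complaint=true, lower_boom=false, reconcile_credential=true, rotate_keys=true, run_backup=true); no atom is both obligatory and forbidden, so the set is consistent.

Consistent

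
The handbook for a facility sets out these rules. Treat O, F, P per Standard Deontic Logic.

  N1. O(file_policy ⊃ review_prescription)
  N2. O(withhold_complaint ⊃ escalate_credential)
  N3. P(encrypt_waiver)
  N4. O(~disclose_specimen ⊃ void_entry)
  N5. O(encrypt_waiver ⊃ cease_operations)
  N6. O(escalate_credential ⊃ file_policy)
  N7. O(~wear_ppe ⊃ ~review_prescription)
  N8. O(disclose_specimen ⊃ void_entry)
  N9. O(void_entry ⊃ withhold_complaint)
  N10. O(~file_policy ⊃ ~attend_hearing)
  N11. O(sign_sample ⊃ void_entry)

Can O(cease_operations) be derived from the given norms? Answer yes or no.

Premise 5 is O(encrypt_waiver ⊃ cease_operations), but O(encrypt_waiver) is not derivable from the premises (the permission P(encrypt_waiver) asserts only ~O(~encrypt_waiver), not O(encrypt_waiver)), so it does not yield O(cease_operations).
No other premise forces O(cease_operations). An ideal world satisfying every premise can still have cease_operations false, so O(cease_operations) is not derivable.

No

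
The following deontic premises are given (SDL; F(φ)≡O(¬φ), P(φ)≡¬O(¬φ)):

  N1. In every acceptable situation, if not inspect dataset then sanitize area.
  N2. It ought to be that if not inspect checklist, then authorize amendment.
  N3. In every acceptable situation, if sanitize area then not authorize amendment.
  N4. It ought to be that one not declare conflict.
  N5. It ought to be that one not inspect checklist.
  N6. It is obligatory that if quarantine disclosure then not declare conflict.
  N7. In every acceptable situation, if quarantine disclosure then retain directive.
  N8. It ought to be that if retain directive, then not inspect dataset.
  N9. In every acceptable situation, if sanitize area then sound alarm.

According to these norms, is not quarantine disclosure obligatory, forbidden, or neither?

From premise 5 we have O(¬inspect_checklist).
Applying K to premise 2 (O(¬inspect_checklist → authorize_amendment)) and O(¬inspect_checklist) yields O(authorize_amendment).
Premise 3 is O(sanitize_area → ¬authorize_amendment); contrapositively O(authorize_amendment → ¬sanitize_area). Since O(authorize_amendment) holds, K gives O(¬sanitize_area).
Premise 1, O(¬inspect_dataset → sanitize_area), contraposes to O(¬sanitize_area → inspect_dataset); with O(¬sanitize_area) we get O(inspect_dataset).
Premise 8, O(retain_directive → ¬inspect_dataset), contraposes to O(inspect_dataset → ¬retain_directive); with O(inspect_dataset) we get O(¬retain_directive).
The contrapositive of premise 7 (O(quarantine_disclosure → retain_directive)) is O(¬retain_directive → ¬quarantine_disclosure), and O(¬retain_directive) is already established, so O(¬quarantine_disclosure).
Premises 4, 6, 9 do not contribute to this derivation.
Hence ¬quarantine_disclosure is obligatory.

Obligatory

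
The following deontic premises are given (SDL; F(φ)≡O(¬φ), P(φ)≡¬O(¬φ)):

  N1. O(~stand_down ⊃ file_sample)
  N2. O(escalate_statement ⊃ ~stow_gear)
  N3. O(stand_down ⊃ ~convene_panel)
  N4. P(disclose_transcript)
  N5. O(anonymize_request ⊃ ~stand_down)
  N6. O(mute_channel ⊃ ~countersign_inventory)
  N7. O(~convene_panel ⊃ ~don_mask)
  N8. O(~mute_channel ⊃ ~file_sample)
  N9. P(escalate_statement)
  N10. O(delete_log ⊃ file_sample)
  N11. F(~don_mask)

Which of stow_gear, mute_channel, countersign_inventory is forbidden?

countersign_inventory

Premise 11, F(~don_mask), is equivalent to O(don_mask).
Premise 7 is O(~convene_panel ⊃ ~don_mask); contrapositively O(don_mask ⊃ convene_panel). Since O(don_mask) holds, K gives O(convene_panel).
The contrapositive of premise 3 (O(stand_down ⊃ ~convene_panel)) is O(convene_panel ⊃ ~stand_down), and O(convene_panel) is already established, so O(~stand_down).
With premise 1, O(~stand_down ⊃ file_sample), the K-axiom yields O(file_sample).
Premise 8 is O(~mute_channel ⊃ ~file_sample); contrapositively O(file_sample ⊃ mute_channel). Since O(file_sample) holds, K gives O(mute_channel).
Premise 6 is O(mute_channel ⊃ ~countersign_inventory); since O(mute_channel), deontic closure gives O(~countersign_inventory).
So O(~countersign_inventory) holds, i.e. countersign_inventory is forbidden. None of the other listed options is forbidden under the premises.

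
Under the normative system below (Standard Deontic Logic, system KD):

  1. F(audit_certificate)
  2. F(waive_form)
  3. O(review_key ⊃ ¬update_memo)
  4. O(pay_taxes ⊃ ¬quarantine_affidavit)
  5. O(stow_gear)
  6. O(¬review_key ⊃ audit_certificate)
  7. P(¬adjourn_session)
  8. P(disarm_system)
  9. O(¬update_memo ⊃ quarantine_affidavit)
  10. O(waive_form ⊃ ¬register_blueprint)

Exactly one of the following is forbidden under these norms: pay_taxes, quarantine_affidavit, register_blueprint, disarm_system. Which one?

F(audit_certificate) at premise 1 means O(¬audit_certificate).
Premise 6 is O(¬review_key ⊃ audit_certificate); contrapositively O(¬audit_certificate ⊃ review_key). Since O(¬audit_certificate) holds, K gives O(review_key).
Applying K to premise 3 (O(review_key ⊃ ¬update_memo)) and O(review_key) yields O(¬update_memo).
From O(¬update_memo) and premise 9, O(¬update_memo ⊃ quarantine_affidavit), we obtain O(quarantine_affidavit).
Premise 4 is O(pay_taxes ⊃ ¬quarantine_affidavit); contrapositively O(quarantine_affidavit ⊃ ¬pay_taxes). Since O(quarantine_affidavit) holds, K gives O(¬pay_taxes).
So O(¬pay_taxes) holds, i.e. pay_taxes is forbidden. None of the other listed options is forbidden under the premises.

pay_taxes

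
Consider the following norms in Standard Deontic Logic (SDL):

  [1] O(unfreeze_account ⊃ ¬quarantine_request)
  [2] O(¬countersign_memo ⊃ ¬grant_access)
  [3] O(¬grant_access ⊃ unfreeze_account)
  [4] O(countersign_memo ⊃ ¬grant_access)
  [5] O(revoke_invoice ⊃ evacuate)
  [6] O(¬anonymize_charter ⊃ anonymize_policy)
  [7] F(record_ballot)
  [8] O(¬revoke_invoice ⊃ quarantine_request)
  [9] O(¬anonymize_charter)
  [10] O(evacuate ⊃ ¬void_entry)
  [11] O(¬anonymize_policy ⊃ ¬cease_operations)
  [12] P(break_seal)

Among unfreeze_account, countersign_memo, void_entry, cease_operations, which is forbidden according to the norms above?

void_entry

Premises 2 and 4 cover both cases: O(¬countersign_memo ⊃ ¬grant_access) and O(countersign_memo ⊃ ¬grant_access). Since ¬countersign_memo ∨ countersign_memo is a tautology, O(¬grant_access) follows.
Applying K to premise 3 (O(¬grant_access ⊃ unfreeze_account)) and O(¬grant_access) yields O(unfreeze_account).
Applying K to premise 1 (O(unfreeze_account ⊃ ¬quarantine_request)) and O(unfreeze_account) yields O(¬quarantine_request).
The contrapositive of premise 8 (O(¬revoke_invoice ⊃ quarantine_request)) is O(¬quarantine_request ⊃ revoke_invoice), and O(¬quarantine_request) is already established, so O(revoke_invoice).
From O(revoke_invoice) and premise 5, O(revoke_invoice ⊃ evacuate), we obtain O(evacuate).
Premise 10 is O(evacuate ⊃ ¬void_entry); since O(evacuate), deontic closure gives O(¬void_entry).
So O(¬void_entry) holds, i.e. void_entry is forbidden. None of the other listed options is forbidden under the premises.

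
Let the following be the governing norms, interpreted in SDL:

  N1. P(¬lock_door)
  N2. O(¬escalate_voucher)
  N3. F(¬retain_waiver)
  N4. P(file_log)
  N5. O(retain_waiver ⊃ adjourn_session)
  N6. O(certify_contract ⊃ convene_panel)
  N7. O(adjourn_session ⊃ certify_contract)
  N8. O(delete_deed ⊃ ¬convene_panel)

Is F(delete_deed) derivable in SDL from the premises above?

Yes

Premise 3, F(¬retain_waiver), is equivalent to O(retain_waiver).
Applying K to premise 5 (O(retain_waiver ⊃ adjourn_session)) and O(retain_waiver) yields O(adjourn_session).
Premise 7 is O(adjourn_session ⊃ certify_contract); since O(adjourn_session), deontic closure gives O(certify_contract).
With premise 6, O(certify_contract ⊃ convene_panel), the K-axiom yields O(convene_panel).
The contrapositive of premise 8 (O(delete_deed ⊃ ¬convene_panel)) is O(convene_panel ⊃ ¬delete_deed), and O(convene_panel) is already established, so O(¬delete_deed).
Premises 1, 2, 4 do not contribute to this derivation.
So O(¬delete_deed) holds, i.e. F(delete_deed). The claim follows.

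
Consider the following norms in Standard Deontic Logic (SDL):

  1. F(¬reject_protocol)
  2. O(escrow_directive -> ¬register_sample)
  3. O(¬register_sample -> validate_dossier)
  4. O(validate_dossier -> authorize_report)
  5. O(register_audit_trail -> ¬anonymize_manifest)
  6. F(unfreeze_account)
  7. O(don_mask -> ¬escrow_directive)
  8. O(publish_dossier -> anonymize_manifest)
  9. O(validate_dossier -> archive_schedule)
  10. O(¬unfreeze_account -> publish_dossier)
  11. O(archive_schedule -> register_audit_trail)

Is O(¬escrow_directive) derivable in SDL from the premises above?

Yes

F(unfreeze_account) at premise 6 means O(¬unfreeze_account).
Premise 10 is O(¬unfreeze_account -> publish_dossier); since O(¬unfreeze_account), deontic closure gives O(publish_dossier).
Applying K to premise 8 (O(publish_dossier -> anonymize_manifest)) and O(publish_dossier) yields O(anonymize_manifest).
Premise 5 is O(register_audit_trail -> ¬anonymize_manifest); contrapositively O(anonymize_manifest -> ¬register_audit_trail). Since O(anonymize_manifest) holds, K gives O(¬register_audit_trail).
Premise 11 is O(archive_schedule -> register_audit_trail); contrapositively O(¬register_audit_trail -> ¬archive_schedule). Since O(¬register_audit_trail) holds, K gives O(¬archive_schedule).
The contrapositive of premise 9 (O(validate_dossier -> archive_schedule)) is O(¬archive_schedule -> ¬validate_dossier), and O(¬archive_schedule) is already established, so O(¬validate_dossier).
The contrapositive of premise 3 (O(¬register_sample -> validate_dossier)) is O(¬validate_dossier -> register_sample), and O(¬validate_dossier) is already established, so O(register_sample).
Premise 2 is O(escrow_directive -> ¬register_sample); contrapositively O(register_sample -> ¬escrow_directive). Since O(register_sample) holds, K gives O(¬escrow_directive).
Premises 1, 4, 7 do not contribute to this derivation.
So O(¬escrow_directive) follows.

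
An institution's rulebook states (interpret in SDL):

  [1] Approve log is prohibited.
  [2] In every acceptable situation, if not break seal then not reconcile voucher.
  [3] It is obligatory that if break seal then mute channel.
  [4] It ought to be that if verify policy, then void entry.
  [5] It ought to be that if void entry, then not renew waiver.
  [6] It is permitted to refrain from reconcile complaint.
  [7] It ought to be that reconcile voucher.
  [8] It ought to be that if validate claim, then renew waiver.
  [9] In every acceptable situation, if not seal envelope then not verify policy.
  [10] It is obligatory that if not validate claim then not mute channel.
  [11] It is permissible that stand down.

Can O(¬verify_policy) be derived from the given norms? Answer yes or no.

Yes

Premise 7 states O(reconcile_voucher) outright.
Premise 2 is O(¬break_seal → ¬reconcile_voucher); contrapositively O(reconcile_voucher → break_seal). Since O(reconcile_voucher) holds, K gives O(break_seal).
From O(break_seal) and premise 3, O(break_seal → mute_channel), we obtain O(mute_channel).
The contrapositive of premise 10 (O(¬validate_claim → ¬mute_channel)) is O(mute_channel → validate_claim), and O(mute_channel) is already established, so O(validate_claim).
Applying K to premise 8 (O(validate_claim → renew_waiver)) and O(validate_claim) yields O(renew_waiver).
Premise 5, O(void_entry → ¬renew_waiver), contraposes to O(renew_waiver → ¬void_entry); with O(renew_waiver) we get O(¬void_entry).
Premise 4 is O(verify_policy → void_entry); contrapositively O(¬void_entry → ¬verify_policy). Since O(¬void_entry) holds, K gives O(¬verify_policy).
Premises 1, 6, 9, 11 do not contribute to this derivation.
So O(¬verify_policy) follows.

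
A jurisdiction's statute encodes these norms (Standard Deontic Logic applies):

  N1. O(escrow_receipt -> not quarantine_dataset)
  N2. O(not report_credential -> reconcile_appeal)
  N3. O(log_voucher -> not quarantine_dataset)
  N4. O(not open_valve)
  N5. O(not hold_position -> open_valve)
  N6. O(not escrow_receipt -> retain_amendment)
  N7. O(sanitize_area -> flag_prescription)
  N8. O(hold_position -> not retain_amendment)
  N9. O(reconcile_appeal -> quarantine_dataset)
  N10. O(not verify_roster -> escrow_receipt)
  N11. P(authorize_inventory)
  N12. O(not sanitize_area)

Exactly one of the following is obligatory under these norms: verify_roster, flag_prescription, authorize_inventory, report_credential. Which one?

report_credential

From premise 4 we have O(not open_valve).
The contrapositive of premise 5 (O(not hold_position -> open_valve)) is O(not open_valve -> hold_position), and O(not open_valve) is already established, so O(hold_position).
With premise 8, O(hold_position -> not retain_amendment), the K-axiom yields O(not retain_amendment).
The contrapositive of premise 6 (O(not escrow_receipt -> retain_amendment)) is O(not retain_amendment -> escrow_receipt), and O(not retain_amendment) is already established, so O(escrow_receipt).
From O(escrow_receipt) and premise 1, O(escrow_receipt -> not quarantine_dataset), we obtain O(not quarantine_dataset).
The contrapositive of premise 9 (O(reconcile_appeal -> quarantine_dataset)) is O(not quarantine_dataset -> not reconcile_appeal), and O(not quarantine_dataset) is already established, so O(not reconcile_appeal).
Premise 2 is O(not report_credential -> reconcile_appeal); contrapositively O(not reconcile_appeal -> report_credential). Since O(not reconcile_appeal) holds, K gives O(report_credential).
So O(report_credential) holds — report_credential is obligatory. None of the other listed options is made obligatory by any chain of premises.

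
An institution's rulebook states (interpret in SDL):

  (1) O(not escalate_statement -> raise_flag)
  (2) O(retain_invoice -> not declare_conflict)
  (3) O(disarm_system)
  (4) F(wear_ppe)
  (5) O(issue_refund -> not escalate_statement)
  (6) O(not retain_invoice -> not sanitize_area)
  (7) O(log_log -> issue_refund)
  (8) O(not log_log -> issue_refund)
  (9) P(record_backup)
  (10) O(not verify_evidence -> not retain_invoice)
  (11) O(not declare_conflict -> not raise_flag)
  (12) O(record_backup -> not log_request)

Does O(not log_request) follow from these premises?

No

Premise 12 is O(record_backup -> not log_request), but O(record_backup) is not derivable from the premises (the permission P(record_backup) asserts only not O(not record_backup), not O(record_backup)), so it does not yield O(not log_request).
No other premise forces O(not log_request). An ideal world satisfying every premise can still have not log_request false, so O(not log_request) is not derivable.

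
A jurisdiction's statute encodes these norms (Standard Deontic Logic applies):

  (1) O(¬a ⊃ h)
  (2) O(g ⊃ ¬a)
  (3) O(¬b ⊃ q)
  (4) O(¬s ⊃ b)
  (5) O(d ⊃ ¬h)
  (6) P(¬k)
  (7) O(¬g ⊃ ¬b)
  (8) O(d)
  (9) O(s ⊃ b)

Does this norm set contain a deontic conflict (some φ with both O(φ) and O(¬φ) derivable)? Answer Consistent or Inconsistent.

Premises 4 and 9 cover both cases: O(¬s ⊃ b) and O(s ⊃ b). Since ¬s ∨ s is a tautology, O(b) follows.
The contrapositive of premise 7 (O(¬g ⊃ ¬b)) is O(b ⊃ g), and O(b) is already established, so O(g).
Applying K to premise 2 (O(g ⊃ ¬a)) and O(g) yields O(¬a).
With premise 1, O(¬a ⊃ h), the K-axiom yields O(h).
The contrapositive of premise 5 (O(d ⊃ ¬h)) is O(h ⊃ ¬d), and O(h) is already established, so O(¬d).
But premise 8 directly asserts O(d).
We now have both O(¬d) and O(d) — d is simultaneously obligatory and forbidden, violating the D-axiom.

Inconsistent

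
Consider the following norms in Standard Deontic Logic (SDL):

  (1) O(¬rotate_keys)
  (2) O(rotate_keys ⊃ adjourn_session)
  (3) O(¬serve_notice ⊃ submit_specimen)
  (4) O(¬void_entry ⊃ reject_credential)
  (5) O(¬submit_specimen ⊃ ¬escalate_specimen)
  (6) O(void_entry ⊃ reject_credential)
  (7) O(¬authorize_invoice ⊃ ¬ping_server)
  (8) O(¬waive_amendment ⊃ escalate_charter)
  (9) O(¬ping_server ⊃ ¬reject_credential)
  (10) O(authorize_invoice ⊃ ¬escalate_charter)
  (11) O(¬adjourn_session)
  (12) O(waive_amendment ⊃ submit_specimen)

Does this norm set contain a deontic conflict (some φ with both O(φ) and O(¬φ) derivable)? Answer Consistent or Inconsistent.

Consistent

Premise 2 is O(rotate_keys ⊃ adjourn_session), but O(rotate_keys) is not derivable from the premises, so it does not yield O(adjourn_session).
So O(adjourn_session) is not derivable, and the apparent clash with O(¬adjourn_session) does not arise.
A world satisfying every obligation exists (e.g. adjourn_session=false, authorize_invoice=true, escalate_charter=false, escalate_specimen=false, ping_server=true, reject_credential=true, rotate_keys=false, serve_notice=false, submit_specimen=true, void_entry=false, waive_amendment=true); no atom is both obligatory and forbidden, so the set is consistent.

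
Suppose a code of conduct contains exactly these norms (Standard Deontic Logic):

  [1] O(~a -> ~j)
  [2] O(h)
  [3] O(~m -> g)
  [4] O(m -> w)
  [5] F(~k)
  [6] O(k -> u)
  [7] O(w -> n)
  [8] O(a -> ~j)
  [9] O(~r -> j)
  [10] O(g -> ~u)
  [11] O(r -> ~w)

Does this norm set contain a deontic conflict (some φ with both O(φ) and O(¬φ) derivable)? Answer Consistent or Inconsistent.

By case analysis on a: premise 8 gives O(a -> ~j) and premise 1 gives O(~a -> ~j), so O(~j) either way.
The contrapositive of premise 9 (O(~r -> j)) is O(~j -> r), and O(~j) is already established, so O(r).
Applying K to premise 11 (O(r -> ~w)) and O(r) yields O(~w).
Premise 4 is O(m -> w); contrapositively O(~w -> ~m). Since O(~w) holds, K gives O(~m).
Applying K to premise 3 (O(~m -> g)) and O(~m) yields O(g).
Premise 10 is O(g -> ~u); since O(g), deontic closure gives O(~u).
Premise 6, O(k -> u), contraposes to O(~u -> ~k); with O(~u) we get O(~k).
However, F(~k) at premise 5 amounts to O(k).
We now have both O(~k) and O(k) — k is simultaneously obligatory and forbidden, violating the D-axiom.

Inconsistent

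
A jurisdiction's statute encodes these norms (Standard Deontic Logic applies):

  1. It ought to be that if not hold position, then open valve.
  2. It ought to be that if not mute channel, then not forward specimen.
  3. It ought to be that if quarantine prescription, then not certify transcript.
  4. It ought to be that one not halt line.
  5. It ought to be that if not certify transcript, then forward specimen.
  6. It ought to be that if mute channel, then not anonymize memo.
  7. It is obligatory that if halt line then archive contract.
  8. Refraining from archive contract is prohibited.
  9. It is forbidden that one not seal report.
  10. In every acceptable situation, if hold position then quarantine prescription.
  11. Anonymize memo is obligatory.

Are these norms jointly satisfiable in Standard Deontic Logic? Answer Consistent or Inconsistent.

Premise 7 is O(halt_line → archive_contract); even if O(archive_contract) held, inferring O(halt_line) would be affirming the consequent — invalid.
So O(halt_line) is not derivable, and the apparent clash with O(¬halt_line) does not arise.
A world satisfying every obligation exists (e.g. anonymize_memo=true, archive_contract=true, certify_transcript=true, forward_specimen=false, halt_line=false, hold_position=false, mute_channel=false, open_valve=true, quarantine_prescription=false, seal_report=true); no atom is both obligatory and forbidden, so the set is consistent.

Consistent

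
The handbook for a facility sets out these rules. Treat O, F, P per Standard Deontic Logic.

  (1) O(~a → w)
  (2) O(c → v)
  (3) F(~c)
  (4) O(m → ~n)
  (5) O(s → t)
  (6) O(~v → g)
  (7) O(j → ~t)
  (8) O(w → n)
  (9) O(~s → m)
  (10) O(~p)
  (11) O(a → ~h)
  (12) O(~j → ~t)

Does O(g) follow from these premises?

No

Premise 6 is O(~v → g), but O(~v) is not derivable from the premises, so it does not yield O(g).
No other premise forces O(g). An ideal world satisfying every premise can still have g false, so O(g) is not derivable.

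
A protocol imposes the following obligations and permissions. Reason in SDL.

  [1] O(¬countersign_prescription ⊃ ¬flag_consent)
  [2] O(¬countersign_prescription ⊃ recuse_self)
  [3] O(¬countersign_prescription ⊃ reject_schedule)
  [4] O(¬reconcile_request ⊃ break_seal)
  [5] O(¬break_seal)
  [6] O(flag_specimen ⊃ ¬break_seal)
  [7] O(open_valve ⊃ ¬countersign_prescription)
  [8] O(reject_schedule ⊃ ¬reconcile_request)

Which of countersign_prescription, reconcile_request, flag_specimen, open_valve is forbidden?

open_valve

Premise 5 gives O(¬break_seal).
Premise 4 is O(¬reconcile_request ⊃ break_seal); contrapositively O(¬break_seal ⊃ reconcile_request). Since O(¬break_seal) holds, K gives O(reconcile_request).
Premise 8, O(reject_schedule ⊃ ¬reconcile_request), contraposes to O(reconcile_request ⊃ ¬reject_schedule); with O(reconcile_request) we get O(¬reject_schedule).
Premise 3 is O(¬countersign_prescription ⊃ reject_schedule); contrapositively O(¬reject_schedule ⊃ countersign_prescription). Since O(¬reject_schedule) holds, K gives O(countersign_prescription).
The contrapositive of premise 7 (O(open_valve ⊃ ¬countersign_prescription)) is O(countersign_prescription ⊃ ¬open_valve), and O(countersign_prescription) is already established, so O(¬open_valve).
So O(¬open_valve) holds, i.e. open_valve is forbidden. None of the other listed options is forbidden under the premises.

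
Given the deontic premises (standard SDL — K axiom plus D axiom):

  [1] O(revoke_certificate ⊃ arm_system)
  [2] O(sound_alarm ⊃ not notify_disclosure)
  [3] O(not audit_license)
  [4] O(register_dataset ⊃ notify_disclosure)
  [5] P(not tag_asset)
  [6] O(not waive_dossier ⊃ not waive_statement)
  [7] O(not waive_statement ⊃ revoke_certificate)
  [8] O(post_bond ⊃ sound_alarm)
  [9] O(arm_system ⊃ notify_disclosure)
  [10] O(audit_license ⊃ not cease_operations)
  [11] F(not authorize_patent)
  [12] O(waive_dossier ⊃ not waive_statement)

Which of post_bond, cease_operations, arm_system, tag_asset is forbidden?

By case analysis on not waive_dossier: premise 6 gives O(not waive_dossier ⊃ not waive_statement) and premise 12 gives O(waive_dossier ⊃ not waive_statement), so O(not waive_statement) either way.
Applying K to premise 7 (O(not waive_statement ⊃ revoke_certificate)) and O(not waive_statement) yields O(revoke_certificate).
Applying K to premise 1 (O(revoke_certificate ⊃ arm_system)) and O(revoke_certificate) yields O(arm_system).
With premise 9, O(arm_system ⊃ notify_disclosure), the K-axiom yields O(notify_disclosure).
The contrapositive of premise 2 (O(sound_alarm ⊃ not notify_disclosure)) is O(notify_disclosure ⊃ not sound_alarm), and O(notify_disclosure) is already established, so O(not sound_alarm).
Premise 8, O(post_bond ⊃ sound_alarm), contraposes to O(not sound_alarm ⊃ not post_bond); with O(not sound_alarm) we get O(not post_bond).
So O(not post_bond) holds, i.e. post_bond is forbidden. None of the other listed options is forbidden under the premises.

post_bond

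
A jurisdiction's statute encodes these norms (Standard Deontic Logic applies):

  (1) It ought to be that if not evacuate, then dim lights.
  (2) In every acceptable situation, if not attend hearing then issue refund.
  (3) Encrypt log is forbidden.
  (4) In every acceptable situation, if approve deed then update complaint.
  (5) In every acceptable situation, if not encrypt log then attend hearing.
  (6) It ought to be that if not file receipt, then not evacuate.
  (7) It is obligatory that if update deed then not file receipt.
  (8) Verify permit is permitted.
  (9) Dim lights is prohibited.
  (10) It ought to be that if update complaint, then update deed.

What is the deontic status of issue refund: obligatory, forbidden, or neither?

Premise 2 is O(¬attend_hearing → issue_refund), but O(¬attend_hearing) is not derivable from the premises, so it does not yield O(issue_refund).
No premise or chain of K-axiom applications forces O(issue_refund), and none forces O(¬issue_refund). So issue_refund is neither obligatory nor forbidden under these norms.

Neither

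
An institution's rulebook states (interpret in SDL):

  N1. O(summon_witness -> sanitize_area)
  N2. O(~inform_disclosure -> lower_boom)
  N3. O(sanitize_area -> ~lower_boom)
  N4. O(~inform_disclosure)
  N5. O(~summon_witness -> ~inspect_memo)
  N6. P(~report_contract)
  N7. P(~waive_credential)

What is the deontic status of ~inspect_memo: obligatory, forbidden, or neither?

From premise 4 we have O(~inform_disclosure).
With premise 2, O(~inform_disclosure -> lower_boom), the K-axiom yields O(lower_boom).
Premise 3 is O(sanitize_area -> ~lower_boom); contrapositively O(lower_boom -> ~sanitize_area). Since O(lower_boom) holds, K gives O(~sanitize_area).
The contrapositive of premise 1 (O(summon_witness -> sanitize_area)) is O(~sanitize_area -> ~summon_witness), and O(~sanitize_area) is already established, so O(~summon_witness).
With premise 5, O(~summon_witness -> ~inspect_memo), the K-axiom yields O(~inspect_memo).
Premises 6, 7 do not contribute to this derivation.
Hence ~inspect_memo is obligatory.

Obligatory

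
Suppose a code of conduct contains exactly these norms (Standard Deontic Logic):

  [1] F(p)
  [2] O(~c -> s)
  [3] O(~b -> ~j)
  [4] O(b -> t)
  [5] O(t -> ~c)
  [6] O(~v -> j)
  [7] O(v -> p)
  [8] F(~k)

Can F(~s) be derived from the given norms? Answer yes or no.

Premise 1 is F(p), i.e. O(~p).
Premise 7, O(v -> p), contraposes to O(~p -> ~v); with O(~p) we get O(~v).
From O(~v) and premise 6, O(~v -> j), we obtain O(j).
Premise 3 is O(~b -> ~j); contrapositively O(j -> b). Since O(j) holds, K gives O(b).
Applying K to premise 4 (O(b -> t)) and O(b) yields O(t).
With premise 5, O(t -> ~c), the K-axiom yields O(~c).
Premise 2 is O(~c -> s); since O(~c), deontic closure gives O(s).
Premise 8 does not contribute to this derivation.
So O(s) holds, i.e. F(~s). The claim follows.

Yes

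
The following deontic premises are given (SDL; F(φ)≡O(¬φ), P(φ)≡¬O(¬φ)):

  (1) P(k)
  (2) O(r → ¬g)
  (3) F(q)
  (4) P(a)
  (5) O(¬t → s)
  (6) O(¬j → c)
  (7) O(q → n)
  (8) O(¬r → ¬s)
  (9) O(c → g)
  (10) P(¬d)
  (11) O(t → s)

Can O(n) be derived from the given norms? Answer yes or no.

Premise 7 is O(q → n), but O(q) is not derivable from the premises, so it does not yield O(n).
No other premise forces O(n). An ideal world satisfying every premise can still have n false, so O(n) is not derivable.

No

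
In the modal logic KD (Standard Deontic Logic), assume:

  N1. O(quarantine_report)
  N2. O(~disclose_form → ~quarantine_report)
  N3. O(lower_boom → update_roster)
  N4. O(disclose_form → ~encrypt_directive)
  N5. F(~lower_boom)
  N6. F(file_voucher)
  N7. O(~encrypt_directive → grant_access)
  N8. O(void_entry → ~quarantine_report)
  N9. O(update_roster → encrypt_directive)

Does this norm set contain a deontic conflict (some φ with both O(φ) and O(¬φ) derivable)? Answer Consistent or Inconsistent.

Inconsistent

Premise 5 is F(~lower_boom), i.e. O(lower_boom).
From O(lower_boom) and premise 3, O(lower_boom → update_roster), we obtain O(update_roster).
From O(update_roster) and premise 9, O(update_roster → encrypt_directive), we obtain O(encrypt_directive).
The contrapositive of premise 4 (O(disclose_form → ~encrypt_directive)) is O(encrypt_directive → ~disclose_form), and O(encrypt_directive) is already established, so O(~disclose_form).
Applying K to premise 2 (O(~disclose_form → ~quarantine_report)) and O(~disclose_form) yields O(~quarantine_report).
But premise 1 directly asserts O(quarantine_report).
We now have both O(~quarantine_report) and O(quarantine_report) — quarantine_report is simultaneously obligatory and forbidden, violating the D-axiom.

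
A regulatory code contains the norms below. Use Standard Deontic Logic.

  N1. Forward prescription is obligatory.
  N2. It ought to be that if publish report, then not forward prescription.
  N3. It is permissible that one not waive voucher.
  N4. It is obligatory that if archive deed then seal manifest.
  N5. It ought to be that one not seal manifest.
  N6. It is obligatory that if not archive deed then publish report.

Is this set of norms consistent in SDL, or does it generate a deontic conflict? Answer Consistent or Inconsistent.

Premise 1 gives O(forward_prescription).
Premise 2 is O(publish_report → ¬forward_prescription); contrapositively O(forward_prescription → ¬publish_report). Since O(forward_prescription) holds, K gives O(¬publish_report).
The contrapositive of premise 6 (O(¬archive_deed → publish_report)) is O(¬publish_report → archive_deed), and O(¬publish_report) is already established, so O(archive_deed).
From O(archive_deed) and premise 4, O(archive_deed → seal_manifest), we obtain O(seal_manifest).
However, premise 5 gives O(¬seal_manifest).
We now have both O(seal_manifest) and O(¬seal_manifest) — seal_manifest is simultaneously obligatory and forbidden, violating the D-axiom.

Inconsistent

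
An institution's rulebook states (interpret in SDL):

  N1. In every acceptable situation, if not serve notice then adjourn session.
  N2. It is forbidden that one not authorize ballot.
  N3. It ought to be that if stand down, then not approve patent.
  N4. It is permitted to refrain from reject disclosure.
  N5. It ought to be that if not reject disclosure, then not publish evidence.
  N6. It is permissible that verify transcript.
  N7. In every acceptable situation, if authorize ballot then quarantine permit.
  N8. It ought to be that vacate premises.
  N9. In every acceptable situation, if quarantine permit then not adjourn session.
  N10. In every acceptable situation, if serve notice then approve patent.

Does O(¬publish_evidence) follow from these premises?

No

Premise 5 is O(¬reject_disclosure → ¬publish_evidence), but O(¬reject_disclosure) is not derivable from the premises (the permission P(¬reject_disclosure) asserts only ¬O(reject_disclosure), not O(¬reject_disclosure)), so it does not yield O(¬publish_evidence).
No other premise forces O(¬publish_evidence). An ideal world satisfying every premise can still have ¬publish_evidence false, so O(¬publish_evidence) is not derivable.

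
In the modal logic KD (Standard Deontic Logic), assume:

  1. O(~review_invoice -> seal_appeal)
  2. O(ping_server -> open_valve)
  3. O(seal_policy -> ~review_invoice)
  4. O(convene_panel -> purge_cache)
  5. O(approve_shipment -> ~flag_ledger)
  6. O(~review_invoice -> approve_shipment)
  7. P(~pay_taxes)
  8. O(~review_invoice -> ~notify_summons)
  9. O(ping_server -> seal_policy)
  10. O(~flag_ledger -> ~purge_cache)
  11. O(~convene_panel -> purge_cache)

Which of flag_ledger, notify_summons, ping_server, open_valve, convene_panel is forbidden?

Premises 11 and 4 are O(~convene_panel -> purge_cache) and O(convene_panel -> purge_cache); every ideal world satisfies ~convene_panel or convene_panel, so in either case purge_cache holds — hence O(purge_cache).
The contrapositive of premise 10 (O(~flag_ledger -> ~purge_cache)) is O(purge_cache -> flag_ledger), and O(purge_cache) is already established, so O(flag_ledger).
Premise 5, O(approve_shipment -> ~flag_ledger), contraposes to O(flag_ledger -> ~approve_shipment); with O(flag_ledger) we get O(~approve_shipment).
The contrapositive of premise 6 (O(~review_invoice -> approve_shipment)) is O(~approve_shipment -> review_invoice), and O(~approve_shipment) is already established, so O(review_invoice).
Premise 3 is O(seal_policy -> ~review_invoice); contrapositively O(review_invoice -> ~seal_policy). Since O(review_invoice) holds, K gives O(~seal_policy).
The contrapositive of premise 9 (O(ping_server -> seal_policy)) is O(~seal_policy -> ~ping_server), and O(~seal_policy) is already established, so O(~ping_server).
So O(~ping_server) holds, i.e. ping_server is forbidden. None of the other listed options is forbidden under the premises.

ping_server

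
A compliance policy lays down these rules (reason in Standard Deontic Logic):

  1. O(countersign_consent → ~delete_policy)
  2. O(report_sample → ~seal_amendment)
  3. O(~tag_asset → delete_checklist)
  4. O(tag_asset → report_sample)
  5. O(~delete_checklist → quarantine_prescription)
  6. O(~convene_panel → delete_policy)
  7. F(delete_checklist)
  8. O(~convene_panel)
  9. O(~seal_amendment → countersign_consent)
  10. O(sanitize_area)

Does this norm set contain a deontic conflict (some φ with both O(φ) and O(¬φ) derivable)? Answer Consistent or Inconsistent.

Inconsistent

Premise 8 states O(~convene_panel) outright.
Premise 6 is O(~convene_panel → delete_policy); since O(~convene_panel), deontic closure gives O(delete_policy).
Premise 1 is O(countersign_consent → ~delete_policy); contrapositively O(delete_policy → ~countersign_consent). Since O(delete_policy) holds, K gives O(~countersign_consent).
Premise 9 is O(~seal_amendment → countersign_consent); contrapositively O(~countersign_consent → seal_amendment). Since O(~countersign_consent) holds, K gives O(seal_amendment).
Premise 2, O(report_sample → ~seal_amendment), contraposes to O(seal_amendment → ~report_sample); with O(seal_amendment) we get O(~report_sample).
The contrapositive of premise 4 (O(tag_asset → report_sample)) is O(~report_sample → ~tag_asset), and O(~report_sample) is already established, so O(~tag_asset).
With premise 3, O(~tag_asset → delete_checklist), the K-axiom yields O(delete_checklist).
But premise 7, F(delete_checklist), means O(~delete_checklist).
We now have both O(delete_checklist) and O(~delete_checklist) — delete_checklist is simultaneously obligatory and forbidden, violating the D-axiom.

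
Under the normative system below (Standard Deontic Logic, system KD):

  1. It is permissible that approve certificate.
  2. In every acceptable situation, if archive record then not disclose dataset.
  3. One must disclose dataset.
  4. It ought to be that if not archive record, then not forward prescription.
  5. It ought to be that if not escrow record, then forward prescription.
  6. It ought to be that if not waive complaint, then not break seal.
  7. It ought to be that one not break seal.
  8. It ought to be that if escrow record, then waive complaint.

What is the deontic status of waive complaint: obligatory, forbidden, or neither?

Premise 3 states O(disclose_dataset) outright.
Premise 2, O(archive_record → ¬disclose_dataset), contraposes to O(disclose_dataset → ¬archive_record); with O(disclose_dataset) we get O(¬archive_record).
With premise 4, O(¬archive_record → ¬forward_prescription), the K-axiom yields O(¬forward_prescription).
Premise 5, O(¬escrow_record → forward_prescription), contraposes to O(¬forward_prescription → escrow_record); with O(¬forward_prescription) we get O(escrow_record).
From O(escrow_record) and premise 8, O(escrow_record → waive_complaint), we obtain O(waive_complaint).
Premises 1, 6, 7 do not contribute to this derivation.
Hence waive_complaint is obligatory.

Obligatory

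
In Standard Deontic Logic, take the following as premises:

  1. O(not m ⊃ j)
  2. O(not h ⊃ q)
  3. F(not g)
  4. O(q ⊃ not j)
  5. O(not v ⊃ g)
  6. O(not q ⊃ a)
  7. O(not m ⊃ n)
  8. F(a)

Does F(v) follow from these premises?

Premise 5 is O(not v ⊃ g); even if O(g) held, inferring O(not v) would be affirming the consequent — invalid.
No other premise forces O(not v). An ideal world satisfying every premise can still have v true, so F(v) is not derivable.

No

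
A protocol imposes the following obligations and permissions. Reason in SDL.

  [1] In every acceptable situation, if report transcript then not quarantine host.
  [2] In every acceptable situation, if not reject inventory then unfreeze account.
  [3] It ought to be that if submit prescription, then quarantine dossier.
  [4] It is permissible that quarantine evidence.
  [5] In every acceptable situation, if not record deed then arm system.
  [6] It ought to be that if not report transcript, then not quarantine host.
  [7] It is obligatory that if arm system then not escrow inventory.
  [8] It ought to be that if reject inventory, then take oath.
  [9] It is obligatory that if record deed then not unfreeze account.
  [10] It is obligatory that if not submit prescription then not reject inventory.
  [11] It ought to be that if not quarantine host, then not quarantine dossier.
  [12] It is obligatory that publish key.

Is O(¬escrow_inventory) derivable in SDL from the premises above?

By case analysis on report_transcript: premise 1 gives O(report_transcript → ¬quarantine_host) and premise 6 gives O(¬report_transcript → ¬quarantine_host), so O(¬quarantine_host) either way.
Premise 11 is O(¬quarantine_host → ¬quarantine_dossier); since O(¬quarantine_host), deontic closure gives O(¬quarantine_dossier).
Premise 3, O(submit_prescription → quarantine_dossier), contraposes to O(¬quarantine_dossier → ¬submit_prescription); with O(¬quarantine_dossier) we get O(¬submit_prescription).
Applying K to premise 10 (O(¬submit_prescription → ¬reject_inventory)) and O(¬submit_prescription) yields O(¬reject_inventory).
Applying K to premise 2 (O(¬reject_inventory → unfreeze_account)) and O(¬reject_inventory) yields O(unfreeze_account).
Premise 9, O(record_deed → ¬unfreeze_account), contraposes to O(unfreeze_account → ¬record_deed); with O(unfreeze_account) we get O(¬record_deed).
With premise 5, O(¬record_deed → arm_system), the K-axiom yields O(arm_system).
With premise 7, O(arm_system → ¬escrow_inventory), the K-axiom yields O(¬escrow_inventory).
Premises 4, 8, 12 do not contribute to this derivation.
So O(¬escrow_inventory) follows.

Yes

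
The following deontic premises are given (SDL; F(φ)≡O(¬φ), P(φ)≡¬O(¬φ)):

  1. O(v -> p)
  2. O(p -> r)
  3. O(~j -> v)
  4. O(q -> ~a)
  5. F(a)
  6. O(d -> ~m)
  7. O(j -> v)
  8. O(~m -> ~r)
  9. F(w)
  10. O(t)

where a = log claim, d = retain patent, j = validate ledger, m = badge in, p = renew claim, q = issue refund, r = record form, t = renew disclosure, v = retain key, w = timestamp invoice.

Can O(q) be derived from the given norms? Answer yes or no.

No

Premise 4 is O(q -> ~a); even if O(~a) held, inferring O(q) would be affirming the consequent — invalid.
No other premise forces O(q). An ideal world satisfying every premise can still have q false, so O(q) is not derivable.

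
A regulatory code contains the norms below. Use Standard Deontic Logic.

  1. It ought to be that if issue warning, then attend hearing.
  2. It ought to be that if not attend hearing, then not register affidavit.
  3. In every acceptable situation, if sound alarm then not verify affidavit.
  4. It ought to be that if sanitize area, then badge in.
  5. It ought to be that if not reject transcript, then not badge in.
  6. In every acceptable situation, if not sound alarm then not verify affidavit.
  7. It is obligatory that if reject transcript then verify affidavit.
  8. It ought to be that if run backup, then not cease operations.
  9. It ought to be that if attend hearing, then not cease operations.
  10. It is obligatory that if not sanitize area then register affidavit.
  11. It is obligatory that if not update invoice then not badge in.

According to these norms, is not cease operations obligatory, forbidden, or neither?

Obligatory

Premises 6 and 3 are O(¬sound_alarm → ¬verify_affidavit) and O(sound_alarm → ¬verify_affidavit); every ideal world satisfies ¬sound_alarm or sound_alarm, so in either case ¬verify_affidavit holds — hence O(¬verify_affidavit).
Premise 7 is O(reject_transcript → verify_affidavit); contrapositively O(¬verify_affidavit → ¬reject_transcript). Since O(¬verify_affidavit) holds, K gives O(¬reject_transcript).
With premise 5, O(¬reject_transcript → ¬badge_in), the K-axiom yields O(¬badge_in).
The contrapositive of premise 4 (O(sanitize_area → badge_in)) is O(¬badge_in → ¬sanitize_area), and O(¬badge_in) is already established, so O(¬sanitize_area).
With premise 10, O(¬sanitize_area → register_affidavit), the K-axiom yields O(register_affidavit).
Premise 2 is O(¬attend_hearing → ¬register_affidavit); contrapositively O(register_affidavit → attend_hearing). Since O(register_affidavit) holds, K gives O(attend_hearing).
From O(attend_hearing) and premise 9, O(attend_hearing → ¬cease_operations), we obtain O(¬cease_operations).
Premises 1, 8, 11 do not contribute to this derivation.
Hence ¬cease_operations is obligatory.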